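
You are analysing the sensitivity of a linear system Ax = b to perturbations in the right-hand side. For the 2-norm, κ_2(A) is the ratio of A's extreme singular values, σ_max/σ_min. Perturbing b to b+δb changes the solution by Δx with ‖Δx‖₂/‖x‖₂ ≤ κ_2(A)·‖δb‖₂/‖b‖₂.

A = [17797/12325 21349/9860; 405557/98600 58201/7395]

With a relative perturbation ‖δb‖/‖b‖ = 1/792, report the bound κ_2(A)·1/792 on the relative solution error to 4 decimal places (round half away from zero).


0.0439

AᵀA = [295595849/15555136 207068095/5833176; 207068095/5833176 2331988825/34999056]; tr = 41482069/484416, det = 46854025/7750656
char-poly roots: 1369/16 and 34225/484416
so κ_2 = √((1369/16) / (34225/484416)) = 34.8000
worst-case relative error ≤ 34.8000 × 1/792 = 0.0439


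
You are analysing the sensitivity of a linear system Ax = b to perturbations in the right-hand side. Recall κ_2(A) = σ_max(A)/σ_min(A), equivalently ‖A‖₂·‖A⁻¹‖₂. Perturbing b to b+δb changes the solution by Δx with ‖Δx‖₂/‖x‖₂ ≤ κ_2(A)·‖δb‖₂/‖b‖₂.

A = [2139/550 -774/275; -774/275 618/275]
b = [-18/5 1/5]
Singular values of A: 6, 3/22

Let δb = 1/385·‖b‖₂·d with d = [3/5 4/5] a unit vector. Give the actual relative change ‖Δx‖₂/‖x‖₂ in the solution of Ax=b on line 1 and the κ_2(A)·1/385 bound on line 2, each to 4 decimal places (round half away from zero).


0.0047
0.1143

from the listed singular values, σ₁ = 6, σ_n = 3/22
condition number: 6 ÷ (3/22) = 44.0000
κ_2(A)·‖δb‖/‖b‖ = 0.1143
solve Ax = b  →  x = [-9.2000 -11.4333]
‖b‖ = 3.6056, ‖x‖ = 14.6752
re-solving with b+δb shifts x by Δx of norm 0.0687
relative error = 0.0047
realised/bound (from unrounded values) ≈ 0.0409


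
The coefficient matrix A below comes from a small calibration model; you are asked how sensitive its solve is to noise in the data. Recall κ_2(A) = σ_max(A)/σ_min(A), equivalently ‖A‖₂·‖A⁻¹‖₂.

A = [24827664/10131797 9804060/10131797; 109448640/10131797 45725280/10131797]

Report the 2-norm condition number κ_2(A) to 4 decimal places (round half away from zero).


form AᵀA = [7492812431616/61066811689 3121940283840/61066811689; 3121940283840/61066811689 1300964202000/61066811689] with trace 52034181264/361342081 and determinant 132710400/361342081
solving λ² − 52034181264/361342081·λ + 132710400/361342081 = 0 gives λ = 144, 921600/361342081
so κ_2 = √(144 / (921600/361342081)) = 237.6125

237.6125


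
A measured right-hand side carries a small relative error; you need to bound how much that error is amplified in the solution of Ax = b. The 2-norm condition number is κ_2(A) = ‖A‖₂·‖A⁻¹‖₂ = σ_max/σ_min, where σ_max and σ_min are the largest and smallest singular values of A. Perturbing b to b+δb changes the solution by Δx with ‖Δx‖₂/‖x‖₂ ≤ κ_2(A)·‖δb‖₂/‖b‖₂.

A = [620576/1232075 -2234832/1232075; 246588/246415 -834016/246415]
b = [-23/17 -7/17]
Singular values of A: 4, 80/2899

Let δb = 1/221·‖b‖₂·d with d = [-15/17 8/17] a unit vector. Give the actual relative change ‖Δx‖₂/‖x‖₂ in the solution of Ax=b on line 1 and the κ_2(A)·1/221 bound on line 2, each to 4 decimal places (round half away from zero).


0.0064
0.6559

σ_max = 4, σ_min = 80/2899
κ = σ_max/σ_min = 4/(80/2899) = 144.9500
worst-case relative error ≤ 144.9500 × 1/221 = 0.6559
solve Ax = b  →  x = [34.7180 10.3865]
2-norm of b is 1.4142; of x, 36.2384
Δx = A⁻¹·δb where δb = 1/221·1.4142·d; ‖Δx‖ = 0.2319
realised ‖Δx‖/‖x‖ = 0.0064
so the bound overstates the realised error by a factor of ≈ 102.4976 (computed from the unrounded values)


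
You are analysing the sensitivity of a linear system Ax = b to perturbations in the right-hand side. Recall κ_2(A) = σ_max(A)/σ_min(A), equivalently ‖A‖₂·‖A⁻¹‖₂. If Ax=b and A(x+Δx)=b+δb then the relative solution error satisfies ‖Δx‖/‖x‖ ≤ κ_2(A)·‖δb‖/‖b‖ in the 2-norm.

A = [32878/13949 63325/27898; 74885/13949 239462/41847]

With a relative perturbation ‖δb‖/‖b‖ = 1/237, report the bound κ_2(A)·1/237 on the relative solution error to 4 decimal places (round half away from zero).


AᵀA = [39578261/1151329 124586455/3453987; 124586455/3453987 1570761529/41447844]; tr = 3561925/49284, det = 83521/49284
char-poly roots: 289/4 and 289/12321
σ_max=√(289/4)=(17/2), σ_min=√(289/12321)=(17/111) → κ = 55.5000
perturbation bound = 55.5000·1/237 = 0.2342

0.2342


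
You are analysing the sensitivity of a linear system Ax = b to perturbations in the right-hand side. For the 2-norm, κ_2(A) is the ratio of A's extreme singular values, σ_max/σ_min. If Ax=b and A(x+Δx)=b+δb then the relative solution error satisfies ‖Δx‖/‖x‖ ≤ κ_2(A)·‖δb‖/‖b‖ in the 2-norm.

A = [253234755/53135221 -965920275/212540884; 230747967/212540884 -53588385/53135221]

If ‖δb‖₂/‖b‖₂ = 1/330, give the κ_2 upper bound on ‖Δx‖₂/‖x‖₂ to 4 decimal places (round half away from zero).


1.0834

M = AᵀA = [642052398877569/26873068037776 -38216834485830/1679566752361; -38216834485830/1679566752361 582361343109225/26873068037776]. tr(M)=727951095117/15976853768, det(M)=8303765625/511259320576
λ_max, λ_min = (727951095117/15976853768 ± √33118513335993767811129/15953741020253487364)/2 = 729/16, 11390625/31953707536
σ_max=√(729/16)=(27/4), σ_min=√(11390625/31953707536)=(3375/178756) → κ = 357.5120
worst-case relative error ≤ 357.5120 × 1/330 = 1.0834


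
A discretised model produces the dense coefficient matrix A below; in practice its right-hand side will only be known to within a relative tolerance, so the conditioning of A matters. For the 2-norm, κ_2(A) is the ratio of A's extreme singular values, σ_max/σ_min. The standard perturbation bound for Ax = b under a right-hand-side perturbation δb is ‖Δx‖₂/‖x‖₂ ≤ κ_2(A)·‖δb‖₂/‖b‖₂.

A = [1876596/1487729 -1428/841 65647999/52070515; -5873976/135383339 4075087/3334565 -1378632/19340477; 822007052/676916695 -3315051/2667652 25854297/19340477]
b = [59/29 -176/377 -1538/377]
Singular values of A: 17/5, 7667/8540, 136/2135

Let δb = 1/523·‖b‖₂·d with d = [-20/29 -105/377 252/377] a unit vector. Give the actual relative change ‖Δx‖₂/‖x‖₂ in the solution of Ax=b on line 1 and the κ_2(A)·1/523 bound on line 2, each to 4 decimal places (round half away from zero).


σ_max = 17/5, σ_min = 136/2135
condition number: (17/5) ÷ (136/2135) = 53.3750
bound on ‖Δx‖/‖x‖: κ·ε = 53.3750·1/523 = 0.1021
solve Ax = b  →  x = [44.2652 -1.4103 -44.5731]
‖b‖₂ = 4.5826 and ‖x‖₂ = 62.8343
Δx = A⁻¹·δb where δb = 1/523·4.5826·d; ‖Δx‖ = 0.1376
realised ‖Δx‖/‖x‖ = 0.0022
realised/bound (from unrounded values) ≈ 0.0215

0.0022
0.1021


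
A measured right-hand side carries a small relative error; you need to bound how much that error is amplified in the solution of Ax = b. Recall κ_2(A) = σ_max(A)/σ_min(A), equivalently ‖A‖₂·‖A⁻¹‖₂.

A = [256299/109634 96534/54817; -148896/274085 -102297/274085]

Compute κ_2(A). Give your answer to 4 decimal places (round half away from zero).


M = AᵀA = [1029690369/178756900 193040577/44689225; 193040577/44689225 144815589/44689225]. tr(M)=64358109/7150276, det(M)=50625/7150276
solving λ² − 64358109/7150276·λ + 50625/7150276 = 0 gives λ = 9, 5625/7150276
κ = σ_max/σ_min = 3/(75/2674) = 106.9600

106.9600


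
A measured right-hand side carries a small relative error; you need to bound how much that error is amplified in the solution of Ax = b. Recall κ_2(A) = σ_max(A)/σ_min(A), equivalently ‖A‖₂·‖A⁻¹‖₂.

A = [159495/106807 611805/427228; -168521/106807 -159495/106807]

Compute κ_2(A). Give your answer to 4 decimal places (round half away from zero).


304.8000

M = AᵀA = [64016626/13564489 243867855/54257956; 243867855/54257956 929041425/217031824]. tr(M)=2322601/258064, det(M)=225/258064
char-poly roots: 9 and 25/258064
σ_max=√9=3, σ_min=√(25/258064)=(5/508) → κ = 304.8000


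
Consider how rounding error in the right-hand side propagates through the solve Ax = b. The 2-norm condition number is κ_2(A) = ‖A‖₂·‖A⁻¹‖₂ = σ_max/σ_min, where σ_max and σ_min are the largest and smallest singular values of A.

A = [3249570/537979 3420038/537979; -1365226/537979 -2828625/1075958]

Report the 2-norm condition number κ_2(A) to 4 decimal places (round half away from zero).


AᵀA = [73512113704/1712552689 77186444265/1712552689; 77186444265/1712552689 324187923529/6850210756]; tr = 735120545/8145316, det = 130321/2036329
solving λ² − 735120545/8145316·λ + 130321/2036329 = 0 gives λ = 361/4, 1444/2036329
κ = σ_max/σ_min = (19/2)/(38/1427) = 356.7500

356.7500


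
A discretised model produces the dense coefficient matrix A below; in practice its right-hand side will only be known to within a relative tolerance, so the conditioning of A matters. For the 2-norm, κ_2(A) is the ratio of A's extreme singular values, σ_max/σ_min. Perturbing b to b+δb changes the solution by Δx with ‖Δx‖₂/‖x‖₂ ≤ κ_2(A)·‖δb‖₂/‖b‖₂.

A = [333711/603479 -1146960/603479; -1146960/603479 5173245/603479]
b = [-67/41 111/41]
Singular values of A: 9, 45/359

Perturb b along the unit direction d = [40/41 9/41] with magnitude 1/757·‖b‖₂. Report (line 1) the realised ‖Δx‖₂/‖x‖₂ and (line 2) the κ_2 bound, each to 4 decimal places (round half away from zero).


0.0042
0.0948

σ_max = 9, σ_min = 45/359
κ = σ_max/σ_min = 9/(45/359) = 71.8000
perturbation bound = 71.8000·1/757 = 0.0948
solve Ax = b  →  x = [-7.8564 -1.4260]
2-norm of b is 3.1623; of x, 7.9847
re-solving with b+δb shifts x by Δx of norm 0.0333
relative error = 0.0042
tightness: 0.0042 against a bound of 0.0948 (unrounded ratio ≈ 0.0440)


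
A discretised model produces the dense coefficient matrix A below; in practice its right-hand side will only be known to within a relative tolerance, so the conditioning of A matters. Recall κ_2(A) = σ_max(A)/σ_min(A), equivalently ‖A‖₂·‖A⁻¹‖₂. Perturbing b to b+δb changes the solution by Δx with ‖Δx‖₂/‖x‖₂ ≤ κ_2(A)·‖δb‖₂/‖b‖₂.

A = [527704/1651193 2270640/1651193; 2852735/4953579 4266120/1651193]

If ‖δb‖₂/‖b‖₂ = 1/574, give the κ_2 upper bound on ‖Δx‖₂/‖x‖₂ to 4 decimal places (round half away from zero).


M = AᵀA = [36831628321/84906383769 18183145640/9434042641; 18183145640/9434042641 80815176000/9434042641]. tr(M)=454591441/50509449, det(M)=6400/5612161
eigenvalues of AᵀA: λ = (tr ± √(tr²−4·det))/2 = 9, 6400/50509449
κ_2(A) = √(λ_max/λ_min) = √(9 / (6400/50509449)) = 266.5125
worst-case relative error ≤ 266.5125 × 1/574 = 0.4643

0.4643


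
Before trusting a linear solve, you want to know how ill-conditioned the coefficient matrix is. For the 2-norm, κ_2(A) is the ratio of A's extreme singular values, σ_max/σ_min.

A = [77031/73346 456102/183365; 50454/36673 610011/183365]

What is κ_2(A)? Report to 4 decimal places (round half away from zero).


AᵀA = [16116199425/5379635716 9668898315/1344908929; 9668898315/1344908929 23205698181/1344908929]; tr = 644609421/31832164, det = 164025/31832164
solving λ² − 644609421/31832164·λ + 164025/31832164 = 0 gives λ = 81/4, 2025/7958041
σ_max=√(81/4)=(9/2), σ_min=√(2025/7958041)=(45/2821) → κ = 282.1000

282.1000


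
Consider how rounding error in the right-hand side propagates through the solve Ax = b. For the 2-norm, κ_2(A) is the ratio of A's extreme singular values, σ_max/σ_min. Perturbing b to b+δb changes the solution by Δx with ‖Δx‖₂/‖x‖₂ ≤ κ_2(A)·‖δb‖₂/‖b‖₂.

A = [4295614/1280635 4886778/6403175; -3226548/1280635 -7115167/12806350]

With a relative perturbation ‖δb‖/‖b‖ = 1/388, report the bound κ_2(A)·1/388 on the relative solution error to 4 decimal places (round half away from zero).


AᵀA = [1154516465332/65601040129 1298817036738/328005200645; 1298817036738/328005200645 5845919932921/6560104012900]; tr = 72157981241/3902500900, det = 3418801/975625225
eigenvalues of AᵀA: λ = (tr ± √(tr²−4·det))/2 = 1849/100, 7396/39025009
so κ_2 = √((1849/100) / (7396/39025009)) = 312.3500
worst-case relative error ≤ 312.3500 × 1/388 = 0.8050

0.8050


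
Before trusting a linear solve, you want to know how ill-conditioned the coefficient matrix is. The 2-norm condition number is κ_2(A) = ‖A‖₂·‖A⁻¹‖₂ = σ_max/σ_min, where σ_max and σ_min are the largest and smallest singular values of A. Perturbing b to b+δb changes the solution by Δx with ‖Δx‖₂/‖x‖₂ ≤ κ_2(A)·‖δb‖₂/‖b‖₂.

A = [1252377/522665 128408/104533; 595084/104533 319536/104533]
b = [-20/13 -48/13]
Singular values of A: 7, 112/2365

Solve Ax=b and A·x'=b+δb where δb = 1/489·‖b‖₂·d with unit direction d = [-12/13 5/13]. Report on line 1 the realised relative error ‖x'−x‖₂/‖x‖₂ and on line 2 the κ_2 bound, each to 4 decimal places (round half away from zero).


from the listed singular values, σ₁ = 7, σ_n = 112/2365
κ = σ_max/σ_min = 7/(112/2365) = 147.8125
perturbation bound = 147.8125·1/489 = 0.3023
solve Ax = b  →  x = [-0.5042 -0.2689]
‖b‖₂ = 4.0000 and ‖x‖₂ = 0.5714
re-solving with b+δb shifts x by Δx of norm 0.1727
relative error = 0.3023
realised/bound = 1 exactly: the bound is attained for this b and d

0.3023
0.3023


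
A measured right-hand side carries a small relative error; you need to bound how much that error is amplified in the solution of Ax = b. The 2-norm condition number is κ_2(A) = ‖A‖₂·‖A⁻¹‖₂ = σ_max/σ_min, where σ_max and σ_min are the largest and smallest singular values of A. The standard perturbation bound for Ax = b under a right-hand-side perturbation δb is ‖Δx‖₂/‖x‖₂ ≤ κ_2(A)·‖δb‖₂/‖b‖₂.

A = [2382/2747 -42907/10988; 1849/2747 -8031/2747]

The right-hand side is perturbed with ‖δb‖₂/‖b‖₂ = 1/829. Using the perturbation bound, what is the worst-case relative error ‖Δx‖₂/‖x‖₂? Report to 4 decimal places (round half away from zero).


0.3233

form AᵀA = [9092725/7546009 -80800875/15092018; -80800875/15092018 2872962025/120736144] with trace 1795625/71824 and determinant 625/71824
char-poly roots: 25 and 25/71824
σ_max=√25=5, σ_min=√(25/71824)=(5/268) → κ = 268.0000
perturbation bound = 268.0000·1/829 = 0.3233


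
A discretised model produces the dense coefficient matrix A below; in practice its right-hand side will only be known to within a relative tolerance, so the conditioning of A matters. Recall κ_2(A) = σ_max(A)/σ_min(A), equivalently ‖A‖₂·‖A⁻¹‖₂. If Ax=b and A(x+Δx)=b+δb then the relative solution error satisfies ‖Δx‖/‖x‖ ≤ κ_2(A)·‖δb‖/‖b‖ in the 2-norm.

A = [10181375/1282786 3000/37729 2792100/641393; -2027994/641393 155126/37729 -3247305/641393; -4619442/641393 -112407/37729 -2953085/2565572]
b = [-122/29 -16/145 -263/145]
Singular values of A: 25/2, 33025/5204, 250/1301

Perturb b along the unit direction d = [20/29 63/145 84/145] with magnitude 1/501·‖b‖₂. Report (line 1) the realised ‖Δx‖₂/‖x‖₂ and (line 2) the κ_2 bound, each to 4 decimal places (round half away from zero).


σ_max = 25/2, σ_min = 250/1301
κ = σ_max/σ_min = (25/2)/(250/1301) = 65.0500
worst-case relative error ≤ 65.0500 × 1/501 = 0.1298
solve Ax = b  →  x = [7.7399 -12.3635 -14.8524]
‖b‖ = 4.5826, ‖x‖ = 20.8172
re-solving with b+δb shifts x by Δx of norm 0.0476
dividing the unrounded norms, ‖Δx‖/‖x‖ = 0.0023
tightness: 0.0023 against a bound of 0.1298 (unrounded ratio ≈ 0.0176)

0.0023
0.1298


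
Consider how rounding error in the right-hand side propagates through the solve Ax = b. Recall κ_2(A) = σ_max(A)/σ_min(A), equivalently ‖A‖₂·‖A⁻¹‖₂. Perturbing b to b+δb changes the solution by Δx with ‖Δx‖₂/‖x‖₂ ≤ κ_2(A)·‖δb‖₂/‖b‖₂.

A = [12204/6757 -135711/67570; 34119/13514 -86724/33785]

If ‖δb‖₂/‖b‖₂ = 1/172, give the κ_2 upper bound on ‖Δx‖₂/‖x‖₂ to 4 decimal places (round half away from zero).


M = AᵀA = [1759856625/182628196 -461515320/45657049; -461515320/45657049 1940067369/182628196]. tr(M)=2199717/108578, det(M)=164025/868624
solving λ² − 2199717/108578·λ + 164025/868624 = 0 gives λ = 81/4, 2025/217156
σ_max=√(81/4)=(9/2), σ_min=√(2025/217156)=(45/466) → κ = 46.6000
perturbation bound = 46.6000·1/172 = 0.2709

0.2709


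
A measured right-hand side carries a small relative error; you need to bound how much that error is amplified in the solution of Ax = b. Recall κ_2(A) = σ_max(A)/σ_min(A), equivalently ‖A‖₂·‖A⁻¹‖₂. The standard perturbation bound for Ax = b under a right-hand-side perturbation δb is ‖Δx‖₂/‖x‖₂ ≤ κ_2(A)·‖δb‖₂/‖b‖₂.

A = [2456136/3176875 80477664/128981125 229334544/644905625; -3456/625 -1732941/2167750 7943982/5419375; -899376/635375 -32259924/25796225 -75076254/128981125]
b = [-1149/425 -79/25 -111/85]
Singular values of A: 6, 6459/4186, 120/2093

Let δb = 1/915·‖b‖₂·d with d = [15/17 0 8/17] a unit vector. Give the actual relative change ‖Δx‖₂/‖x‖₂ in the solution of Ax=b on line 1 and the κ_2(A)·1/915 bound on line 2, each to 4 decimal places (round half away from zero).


0.0016
0.1144

σ_max = 6, σ_min = 120/2093
κ = σ_max/σ_min = 6/(120/2093) = 104.6500
bound on ‖Δx‖/‖x‖: κ·ε = 104.6500·1/915 = 0.1144
solve Ax = b  →  x = [-14.1710 34.2700 -36.9232]
2-norm of b is 4.3589; of x, 52.3314
with δb = [0.0042 0.0000 0.0022], A·Δx = δb → ‖Δx‖ = 0.0831
dividing the unrounded norms, ‖Δx‖/‖x‖ = 0.0016
realised/bound (from unrounded values) ≈ 0.0139


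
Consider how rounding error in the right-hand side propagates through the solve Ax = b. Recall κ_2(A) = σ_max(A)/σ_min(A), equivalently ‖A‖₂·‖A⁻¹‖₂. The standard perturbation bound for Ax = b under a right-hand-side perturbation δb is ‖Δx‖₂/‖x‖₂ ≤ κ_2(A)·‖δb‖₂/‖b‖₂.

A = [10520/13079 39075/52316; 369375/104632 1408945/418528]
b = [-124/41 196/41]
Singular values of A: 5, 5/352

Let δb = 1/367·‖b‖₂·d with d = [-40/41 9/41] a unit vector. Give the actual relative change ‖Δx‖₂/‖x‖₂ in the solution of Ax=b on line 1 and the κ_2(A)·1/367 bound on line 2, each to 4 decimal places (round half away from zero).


largest singular value 5, smallest 5/352
condition number: 5 ÷ (5/352) = 352.0000
perturbation bound = 352.0000·1/367 = 0.9591
solve Ax = b  →  x = [-193.6276 204.4690]
‖b‖₂ = 5.6569 and ‖x‖₂ = 281.6011
δb = ε·‖b‖·d = [-0.0150 0.0034]; solving A·Δx = δb gives ‖Δx‖ = 1.0851
realised ‖Δx‖/‖x‖ = 0.0039
realised/bound (from unrounded values) ≈ 0.0040

0.0039
0.9591


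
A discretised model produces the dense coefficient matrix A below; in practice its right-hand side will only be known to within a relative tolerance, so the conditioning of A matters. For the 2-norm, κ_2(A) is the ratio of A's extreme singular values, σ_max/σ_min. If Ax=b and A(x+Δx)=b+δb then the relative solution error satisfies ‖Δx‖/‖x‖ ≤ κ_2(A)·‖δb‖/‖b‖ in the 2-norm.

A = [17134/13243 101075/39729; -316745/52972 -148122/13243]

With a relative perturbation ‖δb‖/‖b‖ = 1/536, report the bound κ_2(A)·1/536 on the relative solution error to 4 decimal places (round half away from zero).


form AᵀA = [62477441/1669264 43925635/625974; 43925635/625974 123543901/938961] with trace 8785465/51984 and determinant 28561/51984
λ_max, λ_min = (8785465/51984 ± √77178456406129/2702336256)/2 = 169, 169/51984
κ_2(A) = √(λ_max/λ_min) = √(169 / (169/51984)) = 228.0000
κ_2(A)·‖δb‖/‖b‖ = 0.4254

0.4254


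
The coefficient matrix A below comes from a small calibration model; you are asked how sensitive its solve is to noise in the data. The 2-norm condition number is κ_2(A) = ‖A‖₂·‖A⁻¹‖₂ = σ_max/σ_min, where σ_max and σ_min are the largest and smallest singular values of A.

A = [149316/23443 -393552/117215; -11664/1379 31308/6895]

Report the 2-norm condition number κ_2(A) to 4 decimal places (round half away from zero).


275.8000

M = AᵀA = [61613398800/549574249 -32859924480/549574249; -32859924480/549574249 17526333456/549574249]. tr(M)=273839904/1901641, det(M)=518400/1901641
solving λ² − 273839904/1901641·λ + 518400/1901641 = 0 gives λ = 144, 3600/1901641
σ_max=√144=12, σ_min=√(3600/1901641)=(60/1379) → κ = 275.8000


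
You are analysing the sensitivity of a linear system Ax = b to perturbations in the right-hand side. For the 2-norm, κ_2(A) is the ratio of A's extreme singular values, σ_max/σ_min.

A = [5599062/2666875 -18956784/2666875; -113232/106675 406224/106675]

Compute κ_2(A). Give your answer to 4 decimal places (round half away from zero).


M = AᵀA = [136203888996/24609765625 -466742842272/24609765625; -466742842272/24609765625 1600331733504/24609765625]. tr(M)=2778456996/39375625, det(M)=199148544/984390625
eigenvalues of AᵀA: λ = (tr ± √(tr²−4·det))/2 = 1764/25, 112896/39375625
κ_2(A) = √(λ_max/λ_min) = √((1764/25) / (112896/39375625)) = 156.8750

156.8750


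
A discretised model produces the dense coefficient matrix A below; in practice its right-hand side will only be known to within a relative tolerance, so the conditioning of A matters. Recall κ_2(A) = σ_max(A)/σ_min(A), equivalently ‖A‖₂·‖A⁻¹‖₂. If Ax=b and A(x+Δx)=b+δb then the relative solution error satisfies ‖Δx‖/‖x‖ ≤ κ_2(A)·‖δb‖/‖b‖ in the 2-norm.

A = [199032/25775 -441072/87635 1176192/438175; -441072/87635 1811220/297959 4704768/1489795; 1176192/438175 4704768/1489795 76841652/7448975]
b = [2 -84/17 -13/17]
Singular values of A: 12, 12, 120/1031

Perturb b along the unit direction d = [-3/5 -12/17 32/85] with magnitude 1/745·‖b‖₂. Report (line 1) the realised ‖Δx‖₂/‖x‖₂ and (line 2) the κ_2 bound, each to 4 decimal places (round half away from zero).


largest singular value 12, smallest 120/1031
condition number: 12 ÷ (120/1031) = 103.1000
worst-case relative error ≤ 103.1000 × 1/745 = 0.1384
solve Ax = b  →  x = [-10.0433 -12.4235 6.3425]
2-norm of b is 5.3852; of x, 17.1884
Δx = A⁻¹·δb where δb = 1/745·5.3852·d; ‖Δx‖ = 0.0621
realised ‖Δx‖/‖x‖ = 0.0036
so the bound overstates the realised error by a factor of ≈ 38.3016 (computed from the unrounded values)

0.0036
0.1384


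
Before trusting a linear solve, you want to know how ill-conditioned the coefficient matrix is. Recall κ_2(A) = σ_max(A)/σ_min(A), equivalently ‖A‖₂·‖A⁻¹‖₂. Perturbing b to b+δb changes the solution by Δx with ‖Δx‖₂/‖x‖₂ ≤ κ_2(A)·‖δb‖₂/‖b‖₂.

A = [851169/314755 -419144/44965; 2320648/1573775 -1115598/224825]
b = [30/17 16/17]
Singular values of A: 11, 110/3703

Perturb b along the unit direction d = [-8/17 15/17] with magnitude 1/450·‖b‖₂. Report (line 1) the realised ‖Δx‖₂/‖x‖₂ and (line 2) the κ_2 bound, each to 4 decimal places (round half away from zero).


from the listed singular values, σ₁ = 11, σ_n = 110/3703
κ = σ_max/σ_min = 11/(110/3703) = 370.3000
worst-case relative error ≤ 370.3000 × 1/450 = 0.8229
solve Ax = b  →  x = [0.0509 -0.1745]
‖b‖ = 2.0000, ‖x‖ = 0.1818
with δb = [-0.0021 0.0039], A·Δx = δb → ‖Δx‖ = 0.1496
realised ‖Δx‖/‖x‖ = 0.8229
realised/bound = 1 exactly: the bound is attained for this b and d

0.8229
0.8229


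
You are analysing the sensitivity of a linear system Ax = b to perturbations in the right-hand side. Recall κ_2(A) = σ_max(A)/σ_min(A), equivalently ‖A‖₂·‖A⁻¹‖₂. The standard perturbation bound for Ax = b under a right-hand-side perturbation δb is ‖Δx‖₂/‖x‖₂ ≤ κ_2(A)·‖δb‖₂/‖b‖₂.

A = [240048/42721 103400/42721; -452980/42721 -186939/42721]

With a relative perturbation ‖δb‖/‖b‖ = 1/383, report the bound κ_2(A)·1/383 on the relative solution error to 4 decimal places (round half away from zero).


form AᵀA = [909390736/6315169 378894780/6315169; 378894780/6315169 157916089/6315169] with trace 1067306825/6315169 and determinant 7311616/6315169
char-poly roots: 169 and 43264/6315169
σ_max=√169=13, σ_min=√(43264/6315169)=(208/2513) → κ = 157.0625
κ_2(A)·‖δb‖/‖b‖ = 0.4101

0.4101


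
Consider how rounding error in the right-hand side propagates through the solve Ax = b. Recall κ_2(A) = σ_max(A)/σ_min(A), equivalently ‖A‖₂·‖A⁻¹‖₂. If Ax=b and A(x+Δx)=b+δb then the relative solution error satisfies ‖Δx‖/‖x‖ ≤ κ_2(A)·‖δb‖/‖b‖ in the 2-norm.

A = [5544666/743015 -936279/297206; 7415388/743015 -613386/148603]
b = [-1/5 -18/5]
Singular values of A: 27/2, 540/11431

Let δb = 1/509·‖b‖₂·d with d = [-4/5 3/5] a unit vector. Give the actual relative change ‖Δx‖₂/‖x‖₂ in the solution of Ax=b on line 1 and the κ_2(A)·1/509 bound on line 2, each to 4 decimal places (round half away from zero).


σ_max = 27/2, σ_min = 540/11431
κ = σ_max/σ_min = (27/2)/(540/11431) = 285.7750
κ_2(A)·‖δb‖/‖b‖ = 0.5614
solve Ax = b  →  x = [-16.4886 -38.9949]
‖b‖₂ = 3.6056 and ‖x‖₂ = 42.3376
with δb = [-0.0057 0.0043], A·Δx = δb → ‖Δx‖ = 0.1499
dividing the unrounded norms, ‖Δx‖/‖x‖ = 0.0035
tightness: 0.0035 against a bound of 0.5614 (unrounded ratio ≈ 0.0063)

0.0035
0.5614


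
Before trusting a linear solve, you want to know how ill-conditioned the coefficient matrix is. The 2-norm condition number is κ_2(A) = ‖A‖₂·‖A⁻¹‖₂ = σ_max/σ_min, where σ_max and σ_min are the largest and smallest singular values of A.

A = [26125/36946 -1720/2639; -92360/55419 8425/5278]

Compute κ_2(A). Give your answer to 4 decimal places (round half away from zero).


147.0000

M = AᵀA = [238249225/72692676 -2701000/865389; -2701000/865389 490025/164836]. tr(M)=270125/43218, det(M)=625/345744
eigenvalues of AᵀA: λ = (tr ± √(tr²−4·det))/2 = 25/4, 25/86436
κ = σ_max/σ_min = (5/2)/(5/294) = 147.0000


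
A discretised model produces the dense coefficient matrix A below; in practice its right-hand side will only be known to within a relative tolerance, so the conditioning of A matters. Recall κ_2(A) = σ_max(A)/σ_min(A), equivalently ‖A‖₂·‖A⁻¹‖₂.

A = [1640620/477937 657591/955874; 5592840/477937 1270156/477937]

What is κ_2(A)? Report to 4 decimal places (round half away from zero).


145.7125

M = AᵀA = [33971493250000/228423775969 7643207756250/228423775969; 7643207756250/228423775969 6885610980625/913695103876]. tr(M)=84932530625/543542596, det(M)=156250000/135885649
eigenvalues of AᵀA: λ = (tr ± √(tr²−4·det))/2 = 625/4, 1000000/135885649
σ_max=√(625/4)=(25/2), σ_min=√(1000000/135885649)=(1000/11657) → κ = 145.7125


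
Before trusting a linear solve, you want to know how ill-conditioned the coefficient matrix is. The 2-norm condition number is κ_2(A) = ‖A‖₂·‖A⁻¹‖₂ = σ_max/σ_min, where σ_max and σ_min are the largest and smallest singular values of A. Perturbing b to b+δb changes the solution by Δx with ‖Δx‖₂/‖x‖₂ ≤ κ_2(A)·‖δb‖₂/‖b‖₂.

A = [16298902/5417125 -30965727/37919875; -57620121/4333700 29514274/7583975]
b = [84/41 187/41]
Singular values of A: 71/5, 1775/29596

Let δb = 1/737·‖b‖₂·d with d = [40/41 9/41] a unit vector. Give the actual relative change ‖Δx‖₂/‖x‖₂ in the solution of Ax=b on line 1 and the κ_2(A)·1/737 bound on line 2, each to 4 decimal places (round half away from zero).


0.0023
0.3213

σ_max = 71/5, σ_min = 1775/29596
κ = σ_max/σ_min = (71/5)/(1775/29596) = 236.7680
worst-case relative error ≤ 236.7680 × 1/737 = 0.3213
solve Ax = b  →  x = [13.7356 48.0994]
2-norm of b is 5.0000; of x, 50.0222
with δb = [0.0066 0.0015], A·Δx = δb → ‖Δx‖ = 0.1131
relative error = 0.0023
realised/bound (from unrounded values) ≈ 0.0070


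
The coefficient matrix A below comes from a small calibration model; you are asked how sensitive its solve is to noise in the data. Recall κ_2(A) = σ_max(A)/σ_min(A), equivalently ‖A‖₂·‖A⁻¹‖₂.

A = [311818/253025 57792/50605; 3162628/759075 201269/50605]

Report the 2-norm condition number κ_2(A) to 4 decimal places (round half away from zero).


form AᵀA = [17403664084/921911769 5524805860/307303923; 5524805860/307303923 1753965025/102434641] with trace 39464149/1096209 and determinant 2500/121801
eigenvalues of AᵀA: λ = (tr ± √(tr²−4·det))/2 = 36, 625/1096209
so κ_2 = √(36 / (625/1096209)) = 251.2800

251.2800


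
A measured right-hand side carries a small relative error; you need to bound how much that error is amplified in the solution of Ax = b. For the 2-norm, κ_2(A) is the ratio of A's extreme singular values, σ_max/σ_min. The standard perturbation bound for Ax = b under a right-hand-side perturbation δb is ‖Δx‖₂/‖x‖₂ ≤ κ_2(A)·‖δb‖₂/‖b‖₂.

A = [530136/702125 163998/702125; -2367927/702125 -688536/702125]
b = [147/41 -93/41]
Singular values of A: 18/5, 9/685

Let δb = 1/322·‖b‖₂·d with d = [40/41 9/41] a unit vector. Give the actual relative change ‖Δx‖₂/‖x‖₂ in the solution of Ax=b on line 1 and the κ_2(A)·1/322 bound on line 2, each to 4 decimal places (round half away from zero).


0.0044
0.8509

σ_max = 18/5, σ_min = 9/685
κ_2(A) = (18/5) / (9/685) = 274.0000
κ_2(A)·‖δb‖/‖b‖ = 0.8509
solve Ax = b  →  x = [-63.1333 219.4333]
‖b‖ = 4.2426, ‖x‖ = 228.3349
Δx = A⁻¹·δb where δb = 1/322·4.2426·d; ‖Δx‖ = 1.0028
dividing the unrounded norms, ‖Δx‖/‖x‖ = 0.0044
tightness: 0.0044 against a bound of 0.8509 (unrounded ratio ≈ 0.0052)


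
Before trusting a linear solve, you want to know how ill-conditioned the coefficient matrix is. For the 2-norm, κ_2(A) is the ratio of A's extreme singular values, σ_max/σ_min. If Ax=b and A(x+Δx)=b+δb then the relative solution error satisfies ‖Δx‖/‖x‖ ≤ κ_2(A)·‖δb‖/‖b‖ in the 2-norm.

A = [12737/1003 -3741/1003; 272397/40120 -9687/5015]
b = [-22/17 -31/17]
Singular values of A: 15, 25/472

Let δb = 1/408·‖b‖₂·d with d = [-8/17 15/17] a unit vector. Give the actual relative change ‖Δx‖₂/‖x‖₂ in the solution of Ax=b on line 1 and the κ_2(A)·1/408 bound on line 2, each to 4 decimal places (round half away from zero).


largest singular value 15, smallest 25/472
κ_2(A) = 15 / (25/472) = 283.2000
worst-case relative error ≤ 283.2000 × 1/408 = 0.6941
solve Ax = b  →  x = [-5.4144 -18.0875]
‖b‖ = 2.2361, ‖x‖ = 18.8805
with δb = [-0.0026 0.0048], A·Δx = δb → ‖Δx‖ = 0.1035
realised ‖Δx‖/‖x‖ = 0.0055
tightness: 0.0055 against a bound of 0.6941 (unrounded ratio ≈ 0.0079)

0.0055
0.6941


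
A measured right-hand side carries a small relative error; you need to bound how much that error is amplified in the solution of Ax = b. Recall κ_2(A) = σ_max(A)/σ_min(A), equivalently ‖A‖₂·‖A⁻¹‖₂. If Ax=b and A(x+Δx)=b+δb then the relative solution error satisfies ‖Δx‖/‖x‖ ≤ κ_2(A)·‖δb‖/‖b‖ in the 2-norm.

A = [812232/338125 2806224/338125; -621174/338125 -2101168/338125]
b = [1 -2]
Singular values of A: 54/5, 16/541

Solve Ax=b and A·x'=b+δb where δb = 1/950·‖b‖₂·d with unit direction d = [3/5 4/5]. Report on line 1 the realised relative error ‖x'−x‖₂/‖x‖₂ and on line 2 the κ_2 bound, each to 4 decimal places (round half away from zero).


0.0024
0.3844

σ_max = 54/5, σ_min = 16/541
κ = σ_max/σ_min = (54/5)/(16/541) = 365.1750
κ_2(A)·‖δb‖/‖b‖ = 0.3844
solve Ax = b  →  x = [32.5119 -9.2897]
‖b‖ = 2.2361, ‖x‖ = 33.8130
re-solving with b+δb shifts x by Δx of norm 0.0796
realised ‖Δx‖/‖x‖ = 0.0024
tightness: 0.0024 against a bound of 0.3844 (unrounded ratio ≈ 0.0061)


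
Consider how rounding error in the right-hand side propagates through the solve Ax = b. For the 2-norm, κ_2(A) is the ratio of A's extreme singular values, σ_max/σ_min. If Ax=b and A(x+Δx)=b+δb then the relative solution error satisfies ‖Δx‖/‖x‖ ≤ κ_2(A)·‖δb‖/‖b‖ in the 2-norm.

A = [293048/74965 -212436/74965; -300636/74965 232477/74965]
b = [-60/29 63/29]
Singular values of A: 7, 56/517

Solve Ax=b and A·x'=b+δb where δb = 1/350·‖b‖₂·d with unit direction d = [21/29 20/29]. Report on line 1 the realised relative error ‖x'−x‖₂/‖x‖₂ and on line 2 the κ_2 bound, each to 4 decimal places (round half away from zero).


0.1846
0.1846

from the listed singular values, σ₁ = 7, σ_n = 56/517
κ = σ_max/σ_min = 7/(56/517) = 64.6250
perturbation bound = 64.6250·1/350 = 0.1846
solve Ax = b  →  x = [-0.3429 0.2571]
‖b‖ = 3.0000, ‖x‖ = 0.4286
re-solving with b+δb shifts x by Δx of norm 0.0791
dividing the unrounded norms, ‖Δx‖/‖x‖ = 0.1846
so the bound is sharp here: realised error equals the bound


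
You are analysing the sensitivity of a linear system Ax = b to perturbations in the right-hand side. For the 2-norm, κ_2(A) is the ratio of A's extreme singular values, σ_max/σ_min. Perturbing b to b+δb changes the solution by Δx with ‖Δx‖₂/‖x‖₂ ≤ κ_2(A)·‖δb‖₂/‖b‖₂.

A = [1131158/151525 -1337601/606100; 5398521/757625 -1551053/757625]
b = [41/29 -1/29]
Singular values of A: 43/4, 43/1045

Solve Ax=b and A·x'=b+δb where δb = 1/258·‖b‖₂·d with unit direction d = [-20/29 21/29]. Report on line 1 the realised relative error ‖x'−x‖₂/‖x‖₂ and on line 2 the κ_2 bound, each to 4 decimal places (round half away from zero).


0.0055
1.0126

from the listed singular values, σ₁ = 43/4, σ_n = 43/1045
κ_2(A) = (43/4) / (43/1045) = 261.2500
κ_2(A)·‖δb‖/‖b‖ = 1.0126
solve Ax = b  →  x = [-6.7153 -23.3563]
‖b‖₂ = 1.4142 and ‖x‖₂ = 24.3025
re-solving with b+δb shifts x by Δx of norm 0.1332
realised ‖Δx‖/‖x‖ = 0.0055
so the bound overstates the realised error by a factor of ≈ 184.7330 (computed from the unrounded values)


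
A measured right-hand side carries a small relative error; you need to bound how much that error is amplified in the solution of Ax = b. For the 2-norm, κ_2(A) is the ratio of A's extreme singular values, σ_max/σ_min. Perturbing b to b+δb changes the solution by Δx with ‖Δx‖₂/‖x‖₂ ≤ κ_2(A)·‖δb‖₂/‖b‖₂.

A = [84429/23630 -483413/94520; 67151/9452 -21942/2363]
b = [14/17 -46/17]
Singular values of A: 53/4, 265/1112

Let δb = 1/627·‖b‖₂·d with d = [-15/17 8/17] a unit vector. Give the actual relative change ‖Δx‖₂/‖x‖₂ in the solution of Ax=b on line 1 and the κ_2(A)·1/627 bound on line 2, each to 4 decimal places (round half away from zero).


largest singular value 53/4, smallest 265/1112
condition number: (53/4) ÷ (265/1112) = 55.6000
bound on ‖Δx‖/‖x‖: κ·ε = 55.6000·1/627 = 0.0887
solve Ax = b  →  x = [-6.8045 -4.9147]
‖b‖₂ = 2.8284 and ‖x‖₂ = 8.3938
δb = ε·‖b‖·d = [-0.0040 0.0021]; solving A·Δx = δb gives ‖Δx‖ = 0.0189
realised ‖Δx‖/‖x‖ = 0.0023
tightness: 0.0023 against a bound of 0.0887 (unrounded ratio ≈ 0.0254)

0.0023
0.0887


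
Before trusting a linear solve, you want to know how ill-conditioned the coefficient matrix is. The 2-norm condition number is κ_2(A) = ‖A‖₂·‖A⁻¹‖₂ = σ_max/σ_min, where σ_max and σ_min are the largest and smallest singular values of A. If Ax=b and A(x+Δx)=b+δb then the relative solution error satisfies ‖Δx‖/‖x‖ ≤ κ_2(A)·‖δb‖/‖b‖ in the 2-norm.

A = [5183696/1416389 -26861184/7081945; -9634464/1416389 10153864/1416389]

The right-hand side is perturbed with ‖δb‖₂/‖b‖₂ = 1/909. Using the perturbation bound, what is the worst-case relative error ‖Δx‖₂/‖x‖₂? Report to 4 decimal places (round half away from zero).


M = AᵀA = [414164708608/6941722489 -2174309335296/34708612445; -2174309335296/34708612445 11415387747904/173543062225]. tr(M)=25885262144/206353225, det(M)=39337984/206353225
eigenvalues of AᵀA: λ = (tr ± √(tr²−4·det))/2 = 3136/25, 12544/8254129
σ_max=√(3136/25)=(56/5), σ_min=√(12544/8254129)=(112/2873) → κ = 287.3000
bound on ‖Δx‖/‖x‖: κ·ε = 287.3000·1/909 = 0.3161

0.3161


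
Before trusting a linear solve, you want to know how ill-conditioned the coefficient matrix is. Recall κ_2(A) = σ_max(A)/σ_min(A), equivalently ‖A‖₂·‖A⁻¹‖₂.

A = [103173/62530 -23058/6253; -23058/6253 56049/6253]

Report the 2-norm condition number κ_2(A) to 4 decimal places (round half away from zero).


form AᵀA = [377584641/23136100 -45274383/1156805; -45274383/1156805 21734685/231361] with trace 15094989/136900 and determinant 194481/136900
λ_max, λ_min = (15094989/136900 ± √227752195114521/18741610000)/2 = 441/4, 441/34225
κ_2(A) = √(λ_max/λ_min) = √((441/4) / (441/34225)) = 92.5000

92.5000


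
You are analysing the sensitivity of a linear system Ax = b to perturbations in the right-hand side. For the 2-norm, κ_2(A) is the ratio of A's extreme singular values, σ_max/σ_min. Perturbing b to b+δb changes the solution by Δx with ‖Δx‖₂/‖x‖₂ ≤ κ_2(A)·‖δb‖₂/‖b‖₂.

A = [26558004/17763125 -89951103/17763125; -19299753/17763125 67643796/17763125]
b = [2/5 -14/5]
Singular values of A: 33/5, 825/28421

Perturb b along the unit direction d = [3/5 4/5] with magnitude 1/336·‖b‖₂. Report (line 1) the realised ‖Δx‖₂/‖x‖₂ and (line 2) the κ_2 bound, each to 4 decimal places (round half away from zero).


0.0042
0.6767

largest singular value 33/5, smallest 825/28421
κ = σ_max/σ_min = (33/5)/(825/28421) = 227.3680
κ_2(A)·‖δb‖/‖b‖ = 0.6767
solve Ax = b  →  x = [-66.0586 -19.5827]
2-norm of b is 2.8284; of x, 68.9001
δb = ε·‖b‖·d = [0.0051 0.0067]; solving A·Δx = δb gives ‖Δx‖ = 0.2900
relative error = 0.0042
realised/bound (from unrounded values) ≈ 0.0062


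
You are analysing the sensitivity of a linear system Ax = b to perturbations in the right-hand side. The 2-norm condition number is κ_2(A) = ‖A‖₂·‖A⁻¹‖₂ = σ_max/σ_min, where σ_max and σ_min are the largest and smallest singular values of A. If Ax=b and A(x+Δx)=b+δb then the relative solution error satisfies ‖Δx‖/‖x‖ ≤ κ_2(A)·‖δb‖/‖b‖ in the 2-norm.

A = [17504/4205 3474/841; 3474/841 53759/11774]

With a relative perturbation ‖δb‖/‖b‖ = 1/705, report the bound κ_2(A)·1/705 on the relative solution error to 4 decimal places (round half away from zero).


AᵀA = [723076/21025 1061307/29435; 1061307/29435 6249097/164836]; tr = 354281/4900, det = 4624/1225
char-poly roots: 289/4 and 64/1225
σ_max=√(289/4)=(17/2), σ_min=√(64/1225)=(8/35) → κ = 37.1875
bound on ‖Δx‖/‖x‖: κ·ε = 37.1875·1/705 = 0.0527

0.0527


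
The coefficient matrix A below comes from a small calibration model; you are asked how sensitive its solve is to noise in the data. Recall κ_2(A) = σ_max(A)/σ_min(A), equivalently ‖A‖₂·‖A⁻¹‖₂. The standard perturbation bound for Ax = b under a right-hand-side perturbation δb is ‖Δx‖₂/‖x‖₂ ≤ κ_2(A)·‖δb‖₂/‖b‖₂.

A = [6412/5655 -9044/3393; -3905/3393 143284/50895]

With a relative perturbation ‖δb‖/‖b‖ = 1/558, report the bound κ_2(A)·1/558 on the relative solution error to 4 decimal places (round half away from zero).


0.2540

M = AᵀA = [893281/342225 -1285892/205335; -1285892/205335 46294816/3080025]. tr(M)=64301/3645, det(M)=784/50625
eigenvalues of AᵀA: λ = (tr ± √(tr²−4·det))/2 = 441/25, 16/18225
so κ_2 = √((441/25) / (16/18225)) = 141.7500
worst-case relative error ≤ 141.7500 × 1/558 = 0.2540
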